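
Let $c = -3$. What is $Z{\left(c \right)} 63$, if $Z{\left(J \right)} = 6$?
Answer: $378$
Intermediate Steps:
$Z{\left(c \right)} 63 = 6 \cdot 63 = 378$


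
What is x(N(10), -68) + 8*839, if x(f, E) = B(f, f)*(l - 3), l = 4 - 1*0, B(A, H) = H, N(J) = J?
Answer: 6722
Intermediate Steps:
l = 4 (l = 4 + 0 = 4)
x(f, E) = f (x(f, E) = f*(4 - 3) = f*1 = f)
x(N(10), -68) + 8*839 = 10 + 8*839 = 10 + 6712 = 6722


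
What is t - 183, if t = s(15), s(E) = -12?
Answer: -195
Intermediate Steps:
t = -12
t - 183 = -12 - 183 = -195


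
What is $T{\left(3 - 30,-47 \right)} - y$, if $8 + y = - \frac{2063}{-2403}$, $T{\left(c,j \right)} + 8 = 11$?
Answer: $\frac{24370}{2403} \approx 10.141$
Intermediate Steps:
$T{\left(c,j \right)} = 3$ ($T{\left(c,j \right)} = -8 + 11 = 3$)
$y = - \frac{17161}{2403}$ ($y = -8 - \frac{2063}{-2403} = -8 - - \frac{2063}{2403} = -8 + \frac{2063}{2403} = - \frac{17161}{2403} \approx -7.1415$)
$T{\left(3 - 30,-47 \right)} - y = 3 - - \frac{17161}{2403} = 3 + \frac{17161}{2403} = \frac{24370}{2403}$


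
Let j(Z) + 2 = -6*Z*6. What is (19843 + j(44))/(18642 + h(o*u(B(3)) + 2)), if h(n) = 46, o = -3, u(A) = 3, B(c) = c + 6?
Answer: 18257/18688 ≈ 0.97694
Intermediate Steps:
B(c) = 6 + c
j(Z) = -2 - 36*Z (j(Z) = -2 - 6*Z*6 = -2 - 36*Z)
(19843 + j(44))/(18642 + h(o*u(B(3)) + 2)) = (19843 + (-2 - 36*44))/(18642 + 46) = (19843 + (-2 - 1584))/18688 = (19843 - 1586)*(1/18688) = 18257*(1/18688) = 18257/18688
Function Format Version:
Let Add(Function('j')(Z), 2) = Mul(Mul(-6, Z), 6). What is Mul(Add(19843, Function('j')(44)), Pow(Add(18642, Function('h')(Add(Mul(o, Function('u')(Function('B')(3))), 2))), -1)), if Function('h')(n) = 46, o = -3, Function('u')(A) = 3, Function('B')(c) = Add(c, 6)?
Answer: Rational(18257, 18688) ≈ 0.97694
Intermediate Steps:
Function('B')(c) = Add(6, c)
Function('j')(Z) = Add(-2, Mul(-36, Z)) (Function('j')(Z) = Add(-2, Mul(Mul(-6, Z), 6)) = Add(-2, Mul(-36, Z)))
Mul(Add(19843, Function('j')(44)), Pow(Add(18642, Function('h')(Add(Mul(o, Function('u')(Function('B')(3))), 2))), -1)) = Mul(Add(19843, Add(-2, Mul(-36, 44))), Pow(Add(18642, 46), -1)) = Mul(Add(19843, Add(-2, -1584)), Pow(18688, -1)) = Mul(Add(19843, -1586), Rational(1, 18688)) = Mul(18257, Rational(1, 18688)) = Rational(18257, 18688)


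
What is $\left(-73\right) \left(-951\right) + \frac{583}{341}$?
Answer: $\frac{2152166}{31} \approx 69425.0$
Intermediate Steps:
$\left(-73\right) \left(-951\right) + \frac{583}{341} = 69423 + 583 \cdot \frac{1}{341} = 69423 + \frac{53}{31} = \frac{2152166}{31}$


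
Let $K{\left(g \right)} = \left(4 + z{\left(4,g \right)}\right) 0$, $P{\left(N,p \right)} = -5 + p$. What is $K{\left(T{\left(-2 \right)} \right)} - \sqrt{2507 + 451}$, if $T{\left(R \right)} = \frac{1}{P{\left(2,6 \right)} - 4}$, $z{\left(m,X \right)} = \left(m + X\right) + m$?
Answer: $- \sqrt{2958} \approx -54.388$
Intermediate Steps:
$z{\left(m,X \right)} = X + 2 m$ ($z{\left(m,X \right)} = \left(X + m\right) + m = X + 2 m$)
$T{\left(R \right)} = - \frac{1}{3}$ ($T{\left(R \right)} = \frac{1}{\left(-5 + 6\right) - 4} = \frac{1}{1 - 4} = \frac{1}{-3} = - \frac{1}{3}$)
$K{\left(g \right)} = 0$ ($K{\left(g \right)} = \left(4 + \left(g + 2 \cdot 4\right)\right) 0 = \left(4 + \left(g + 8\right)\right) 0 = \left(4 + \left(8 + g\right)\right) 0 = \left(12 + g\right) 0 = 0$)
$K{\left(T{\left(-2 \right)} \right)} - \sqrt{2507 + 451} = 0 - \sqrt{2507 + 451} = 0 - \sqrt{2958} = - \sqrt{2958}$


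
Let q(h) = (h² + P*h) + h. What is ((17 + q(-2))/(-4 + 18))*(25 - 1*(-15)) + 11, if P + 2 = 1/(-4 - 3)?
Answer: 3799/49 ≈ 77.531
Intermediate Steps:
P = -15/7 (P = -2 + 1/(-4 - 3) = -2 + 1/(-7) = -2 - ⅐ = -15/7 ≈ -2.1429)
q(h) = h² - 8*h/7 (q(h) = (h² - 15*h/7) + h = h² - 8*h/7)
((17 + q(-2))/(-4 + 18))*(25 - 1*(-15)) + 11 = ((17 + (⅐)*(-2)*(-8 + 7*(-2)))/(-4 + 18))*(25 - 1*(-15)) + 11 = ((17 + (⅐)*(-2)*(-8 - 14))/14)*(25 + 15) + 11 = ((17 + (⅐)*(-2)*(-22))*(1/14))*40 + 11 = ((17 + 44/7)*(1/14))*40 + 11 = ((163/7)*(1/14))*40 + 11 = (163/98)*40 + 11 = 3260/49 + 11 = 3799/49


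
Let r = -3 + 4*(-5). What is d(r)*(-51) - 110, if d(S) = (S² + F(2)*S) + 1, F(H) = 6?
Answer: -20102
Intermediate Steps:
r = -23 (r = -3 - 20 = -23)
d(S) = 1 + S² + 6*S (d(S) = (S² + 6*S) + 1 = 1 + S² + 6*S)
d(r)*(-51) - 110 = (1 + (-23)² + 6*(-23))*(-51) - 110 = (1 + 529 - 138)*(-51) - 110 = 392*(-51) - 110 = -19992 - 110 = -20102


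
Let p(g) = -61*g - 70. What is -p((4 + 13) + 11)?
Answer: 1778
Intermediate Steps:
p(g) = -70 - 61*g
-p((4 + 13) + 11) = -(-70 - 61*((4 + 13) + 11)) = -(-70 - 61*(17 + 11)) = -(-70 - 61*28) = -(-70 - 1708) = -1*(-1778) = 1778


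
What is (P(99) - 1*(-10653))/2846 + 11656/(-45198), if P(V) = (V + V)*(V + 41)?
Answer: 27438869/2074734 ≈ 13.225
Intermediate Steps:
P(V) = 2*V*(41 + V) (P(V) = (2*V)*(41 + V) = 2*V*(41 + V))
(P(99) - 1*(-10653))/2846 + 11656/(-45198) = (2*99*(41 + 99) - 1*(-10653))/2846 + 11656/(-45198) = (2*99*140 + 10653)*(1/2846) + 11656*(-1/45198) = (27720 + 10653)*(1/2846) - 188/729 = 38373*(1/2846) - 188/729 = 38373/2846 - 188/729 = 27438869/2074734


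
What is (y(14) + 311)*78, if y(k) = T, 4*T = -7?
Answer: 48243/2 ≈ 24122.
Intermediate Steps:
T = -7/4 (T = (¼)*(-7) = -7/4 ≈ -1.7500)
y(k) = -7/4
(y(14) + 311)*78 = (-7/4 + 311)*78 = (1237/4)*78 = 48243/2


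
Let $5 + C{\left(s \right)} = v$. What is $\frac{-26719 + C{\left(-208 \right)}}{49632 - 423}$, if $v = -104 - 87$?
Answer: $- \frac{26915}{49209} \approx -0.54695$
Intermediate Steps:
$v = -191$ ($v = -104 - 87 = -191$)
$C{\left(s \right)} = -196$ ($C{\left(s \right)} = -5 - 191 = -196$)
$\frac{-26719 + C{\left(-208 \right)}}{49632 - 423} = \frac{-26719 - 196}{49632 - 423} = - \frac{26915}{49209}$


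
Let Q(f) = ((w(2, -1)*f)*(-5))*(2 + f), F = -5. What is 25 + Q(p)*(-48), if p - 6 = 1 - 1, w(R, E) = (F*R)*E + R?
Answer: 138265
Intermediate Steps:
w(R, E) = R - 5*E*R (w(R, E) = (-5*R)*E + R = -5*E*R + R = R - 5*E*R)
p = 6 (p = 6 + (1 - 1) = 6 + 0 = 6)
Q(f) = -60*f*(2 + f) (Q(f) = (((2*(1 - 5*(-1)))*f)*(-5))*(2 + f) = (((2*(1 + 5))*f)*(-5))*(2 + f) = (((2*6)*f)*(-5))*(2 + f) = ((12*f)*(-5))*(2 + f) = (-60*f)*(2 + f) = -60*f*(2 + f))
25 + Q(p)*(-48) = 25 - 60*6*(2 + 6)*(-48) = 25 - 60*6*8*(-48) = 25 - 2880*(-48) = 25 + 138240 = 138265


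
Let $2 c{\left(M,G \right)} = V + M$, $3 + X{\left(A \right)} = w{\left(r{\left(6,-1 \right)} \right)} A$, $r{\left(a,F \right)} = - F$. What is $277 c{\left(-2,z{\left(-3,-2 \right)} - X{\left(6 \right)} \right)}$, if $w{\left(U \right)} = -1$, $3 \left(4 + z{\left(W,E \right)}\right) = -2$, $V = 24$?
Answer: $3047$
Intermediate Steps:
$z{\left(W,E \right)} = - \frac{14}{3}$ ($z{\left(W,E \right)} = -4 + \frac{1}{3} \left(-2\right) = -4 - \frac{2}{3} = - \frac{14}{3}$)
$X{\left(A \right)} = -3 - A$
$c{\left(M,G \right)} = 12 + \frac{M}{2}$ ($c{\left(M,G \right)} = \frac{24 + M}{2} = 12 + \frac{M}{2}$)
$277 c{\left(-2,z{\left(-3,-2 \right)} - X{\left(6 \right)} \right)} = 277 \left(12 + \frac{1}{2} \left(-2\right)\right) = 277 \left(12 - 1\right) = 277 \cdot 11 = 3047$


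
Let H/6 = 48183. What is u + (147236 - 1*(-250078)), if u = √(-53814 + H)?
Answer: 397314 + 2*√58821 ≈ 3.9780e+5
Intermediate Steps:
H = 289098 (H = 6*48183 = 289098)
u = 2*√58821 (u = √(-53814 + 289098) = √235284 = 2*√58821 ≈ 485.06)
u + (147236 - 1*(-250078)) = 2*√58821 + (147236 - 1*(-250078)) = 2*√58821 + (147236 + 250078) = 2*√58821 + 397314 = 397314 + 2*√58821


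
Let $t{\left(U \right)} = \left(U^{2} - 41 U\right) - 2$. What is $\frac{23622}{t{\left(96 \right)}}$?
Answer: $\frac{11811}{2639} \approx 4.4756$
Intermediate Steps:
$t{\left(U \right)} = -2 + U^{2} - 41 U$
$\frac{23622}{t{\left(96 \right)}} = \frac{23622}{-2 + 96^{2} - 3936} = \frac{23622}{-2 + 9216 - 3936} = \frac{23622}{5278} = 23622 \cdot \frac{1}{5278} = \frac{11811}{2639}$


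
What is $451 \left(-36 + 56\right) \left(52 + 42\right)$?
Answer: $847880$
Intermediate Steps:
$451 \left(-36 + 56\right) \left(52 + 42\right) = 451 \cdot 20 \cdot 94 = 451 \cdot 1880 = 847880$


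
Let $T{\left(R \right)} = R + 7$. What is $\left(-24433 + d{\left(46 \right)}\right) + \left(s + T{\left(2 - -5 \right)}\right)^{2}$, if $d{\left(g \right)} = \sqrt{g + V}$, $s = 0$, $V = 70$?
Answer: $-24237 + 2 \sqrt{29} \approx -24226.0$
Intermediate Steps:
$d{\left(g \right)} = \sqrt{70 + g}$ ($d{\left(g \right)} = \sqrt{g + 70} = \sqrt{70 + g}$)
$T{\left(R \right)} = 7 + R$
$\left(-24433 + d{\left(46 \right)}\right) + \left(s + T{\left(2 - -5 \right)}\right)^{2} = \left(-24433 + \sqrt{70 + 46}\right) + \left(0 + \left(7 + \left(2 - -5\right)\right)\right)^{2} = \left(-24433 + \sqrt{116}\right) + \left(0 + \left(7 + \left(2 + 5\right)\right)\right)^{2} = \left(-24433 + 2 \sqrt{29}\right) + \left(0 + \left(7 + 7\right)\right)^{2} = \left(-24433 + 2 \sqrt{29}\right) + \left(0 + 14\right)^{2} = \left(-24433 + 2 \sqrt{29}\right) + 14^{2} = \left(-24433 + 2 \sqrt{29}\right) + 196 = -24237 + 2 \sqrt{29}$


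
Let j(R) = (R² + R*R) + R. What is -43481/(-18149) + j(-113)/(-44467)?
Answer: 1472031302/807031583 ≈ 1.8240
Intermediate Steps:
j(R) = R + 2*R² (j(R) = (R² + R²) + R = 2*R² + R = R + 2*R²)
-43481/(-18149) + j(-113)/(-44467) = -43481/(-18149) - 113*(1 + 2*(-113))/(-44467) = -43481*(-1/18149) - 113*(1 - 226)*(-1/44467) = 43481/18149 - 113*(-225)*(-1/44467) = 43481/18149 + 25425*(-1/44467) = 43481/18149 - 25425/44467 = 1472031302/807031583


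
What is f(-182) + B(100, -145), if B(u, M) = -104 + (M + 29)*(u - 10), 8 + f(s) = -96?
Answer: -10648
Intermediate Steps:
f(s) = -104 (f(s) = -8 - 96 = -104)
B(u, M) = -104 + (-10 + u)*(29 + M) (B(u, M) = -104 + (29 + M)*(-10 + u) = -104 + (-10 + u)*(29 + M))
f(-182) + B(100, -145) = -104 + (-394 - 10*(-145) + 29*100 - 145*100) = -104 + (-394 + 1450 + 2900 - 14500) = -104 - 10544 = -10648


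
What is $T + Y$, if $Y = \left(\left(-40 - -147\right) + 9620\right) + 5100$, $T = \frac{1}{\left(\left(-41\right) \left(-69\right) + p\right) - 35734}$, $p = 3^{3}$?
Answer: $\frac{487482105}{32878} \approx 14827.0$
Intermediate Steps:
$p = 27$
$T = - \frac{1}{32878}$ ($T = \frac{1}{\left(\left(-41\right) \left(-69\right) + 27\right) - 35734} = \frac{1}{\left(2829 + 27\right) - 35734} = \frac{1}{2856 - 35734} = \frac{1}{-32878} = - \frac{1}{32878} \approx -3.0415 \cdot 10^{-5}$)
$Y = 14827$ ($Y = \left(\left(-40 + 147\right) + 9620\right) + 5100 = \left(107 + 9620\right) + 5100 = 9727 + 5100 = 14827$)
$T + Y = - \frac{1}{32878} + 14827 = \frac{487482105}{32878}$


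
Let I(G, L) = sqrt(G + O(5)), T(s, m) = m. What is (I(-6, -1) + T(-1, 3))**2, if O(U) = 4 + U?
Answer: (3 + sqrt(3))**2 ≈ 22.392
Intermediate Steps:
I(G, L) = sqrt(9 + G) (I(G, L) = sqrt(G + (4 + 5)) = sqrt(G + 9) = sqrt(9 + G))
(I(-6, -1) + T(-1, 3))**2 = (sqrt(9 - 6) + 3)**2 = (sqrt(3) + 3)**2 = (3 + sqrt(3))**2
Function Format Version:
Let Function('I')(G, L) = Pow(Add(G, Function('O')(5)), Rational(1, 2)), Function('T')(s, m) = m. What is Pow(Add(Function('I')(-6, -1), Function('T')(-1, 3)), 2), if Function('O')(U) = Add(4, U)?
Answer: Pow(Add(3, Pow(3, Rational(1, 2))), 2) ≈ 22.392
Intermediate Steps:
Function('I')(G, L) = Pow(Add(9, G), Rational(1, 2)) (Function('I')(G, L) = Pow(Add(G, Add(4, 5)), Rational(1, 2)) = Pow(Add(G, 9), Rational(1, 2)) = Pow(Add(9, G), Rational(1, 2)))
Pow(Add(Function('I')(-6, -1), Function('T')(-1, 3)), 2) = Pow(Add(Pow(Add(9, -6), Rational(1, 2)), 3), 2) = Pow(Add(Pow(3, Rational(1, 2)), 3), 2) = Pow(Add(3, Pow(3, Rational(1, 2))), 2)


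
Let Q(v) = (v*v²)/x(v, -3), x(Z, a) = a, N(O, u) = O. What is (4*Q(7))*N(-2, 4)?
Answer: 2744/3 ≈ 914.67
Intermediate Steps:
Q(v) = -v³/3 (Q(v) = (v*v²)/(-3) = v³*(-⅓) = -v³/3)
(4*Q(7))*N(-2, 4) = (4*(-⅓*7³))*(-2) = (4*(-⅓*343))*(-2) = (4*(-343/3))*(-2) = -1372/3*(-2) = 2744/3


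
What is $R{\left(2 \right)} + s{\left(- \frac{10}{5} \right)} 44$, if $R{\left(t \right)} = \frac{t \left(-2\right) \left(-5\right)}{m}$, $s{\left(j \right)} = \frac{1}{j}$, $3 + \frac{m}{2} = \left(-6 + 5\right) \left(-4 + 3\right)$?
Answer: $-27$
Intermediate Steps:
$m = -4$ ($m = -6 + 2 \left(-6 + 5\right) \left(-4 + 3\right) = -6 + 2 \left(\left(-1\right) \left(-1\right)\right) = -6 + 2 \cdot 1 = -6 + 2 = -4$)
$R{\left(t \right)} = - \frac{5 t}{2}$ ($R{\left(t \right)} = \frac{t \left(-2\right) \left(-5\right)}{-4} = - 2 t \left(-5\right) \left(- \frac{1}{4}\right) = 10 t \left(- \frac{1}{4}\right) = - \frac{5 t}{2}$)
$R{\left(2 \right)} + s{\left(- \frac{10}{5} \right)} 44 = \left(- \frac{5}{2}\right) 2 + \frac{1}{\left(-10\right) \frac{1}{5}} \cdot 44 = -5 + \frac{1}{\left(-10\right) \frac{1}{5}} \cdot 44 = -5 + \frac{1}{-2} \cdot 44 = -5 - 22 = -27$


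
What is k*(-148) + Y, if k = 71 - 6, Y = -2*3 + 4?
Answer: -9622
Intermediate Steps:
Y = -2 (Y = -6 + 4 = -2)
k = 65
k*(-148) + Y = 65*(-148) - 2 = -9620 - 2 = -9622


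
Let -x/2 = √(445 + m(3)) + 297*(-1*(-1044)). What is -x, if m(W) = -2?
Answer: 620136 + 2*√443 ≈ 6.2018e+5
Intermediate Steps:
x = -620136 - 2*√443 (x = -2*(√(445 - 2) + 297*(-1*(-1044))) = -2*(√443 + 297*1044) = -2*(√443 + 310068) = -2*(310068 + √443) = -620136 - 2*√443 ≈ -6.2018e+5)
-x = -(-620136 - 2*√443) = 620136 + 2*√443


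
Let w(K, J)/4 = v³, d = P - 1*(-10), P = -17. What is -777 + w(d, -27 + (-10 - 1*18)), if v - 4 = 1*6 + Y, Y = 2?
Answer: 6135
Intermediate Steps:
d = -7 (d = -17 - 1*(-10) = -17 + 10 = -7)
v = 12 (v = 4 + (1*6 + 2) = 4 + (6 + 2) = 4 + 8 = 12)
w(K, J) = 6912 (w(K, J) = 4*12³ = 4*1728 = 6912)
-777 + w(d, -27 + (-10 - 1*18)) = -777 + 6912 = 6135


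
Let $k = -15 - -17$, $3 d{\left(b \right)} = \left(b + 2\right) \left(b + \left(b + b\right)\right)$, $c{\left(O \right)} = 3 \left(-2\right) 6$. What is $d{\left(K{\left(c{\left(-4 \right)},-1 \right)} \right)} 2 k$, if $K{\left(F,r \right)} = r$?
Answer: $-4$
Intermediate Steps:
$c{\left(O \right)} = -36$ ($c{\left(O \right)} = \left(-6\right) 6 = -36$)
$d{\left(b \right)} = b \left(2 + b\right)$ ($d{\left(b \right)} = \frac{\left(b + 2\right) \left(b + \left(b + b\right)\right)}{3} = \frac{\left(2 + b\right) \left(b + 2 b\right)}{3} = \frac{\left(2 + b\right) 3 b}{3} = \frac{3 b \left(2 + b\right)}{3} = b \left(2 + b\right)$)
$k = 2$ ($k = -15 + 17 = 2$)
$d{\left(K{\left(c{\left(-4 \right)},-1 \right)} \right)} 2 k = - (2 - 1) 2 \cdot 2 = \left(-1\right) 1 \cdot 2 \cdot 2 = \left(-1\right) 2 \cdot 2 = \left(-2\right) 2 = -4$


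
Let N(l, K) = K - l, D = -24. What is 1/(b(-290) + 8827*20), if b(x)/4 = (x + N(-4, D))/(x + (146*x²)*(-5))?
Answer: 6139329/1083837141784 ≈ 5.6644e-6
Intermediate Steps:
b(x) = 4*(-20 + x)/(x - 730*x²) (b(x) = 4*((x + (-24 - 1*(-4)))/(x + (146*x²)*(-5))) = 4*((x + (-24 + 4))/(x - 730*x²)) = 4*((x - 20)/(x - 730*x²)) = 4*((-20 + x)/(x - 730*x²)) = 4*(-20 + x)/(x - 730*x²))
1/(b(-290) + 8827*20) = 1/(4*(20 - 1*(-290))/(-290*(-1 + 730*(-290))) + 8827*20) = 1/(4*(-1/290)*(20 + 290)/(-1 - 211700) + 176540) = 1/(4*(-1/290)*310/(-211701) + 176540) = 1/(4*(-1/290)*(-1/211701)*310 + 176540) = 1/(124/6139329 + 176540) = 1/(1083837141784/6139329) = 6139329/1083837141784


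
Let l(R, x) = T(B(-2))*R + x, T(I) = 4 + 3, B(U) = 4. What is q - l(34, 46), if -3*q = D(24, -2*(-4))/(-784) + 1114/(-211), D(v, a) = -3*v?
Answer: -17510383/62034 ≈ -282.27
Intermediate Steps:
q = 107273/62034 (q = -(-3*24/(-784) + 1114/(-211))/3 = -(-72*(-1/784) + 1114*(-1/211))/3 = -(9/98 - 1114/211)/3 = -⅓*(-107273/20678) = 107273/62034 ≈ 1.7293)
T(I) = 7
l(R, x) = x + 7*R (l(R, x) = 7*R + x = x + 7*R)
q - l(34, 46) = 107273/62034 - (46 + 7*34) = 107273/62034 - (46 + 238) = 107273/62034 - 1*284 = 107273/62034 - 284 = -17510383/62034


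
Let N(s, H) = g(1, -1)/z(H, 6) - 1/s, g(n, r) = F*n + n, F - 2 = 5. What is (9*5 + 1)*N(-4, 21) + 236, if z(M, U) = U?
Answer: 1853/6 ≈ 308.83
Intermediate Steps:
F = 7 (F = 2 + 5 = 7)
g(n, r) = 8*n (g(n, r) = 7*n + n = 8*n)
N(s, H) = 4/3 - 1/s (N(s, H) = (8*1)/6 - 1/s = 8*(⅙) - 1/s = 4/3 - 1/s)
(9*5 + 1)*N(-4, 21) + 236 = (9*5 + 1)*(4/3 - 1/(-4)) + 236 = (45 + 1)*(4/3 - 1*(-¼)) + 236 = 46*(4/3 + ¼) + 236 = 46*(19/12) + 236 = 437/6 + 236 = 1853/6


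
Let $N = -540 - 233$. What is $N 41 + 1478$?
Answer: $-30215$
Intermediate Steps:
$N = -773$
$N 41 + 1478 = \left(-773\right) 41 + 1478 = -31693 + 1478 = -30215$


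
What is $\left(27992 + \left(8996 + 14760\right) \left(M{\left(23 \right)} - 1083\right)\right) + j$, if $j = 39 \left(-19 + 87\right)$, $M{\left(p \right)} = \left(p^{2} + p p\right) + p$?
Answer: $-16868$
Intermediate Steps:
$M{\left(p \right)} = p + 2 p^{2}$ ($M{\left(p \right)} = \left(p^{2} + p^{2}\right) + p = 2 p^{2} + p = p + 2 p^{2}$)
$j = 2652$ ($j = 39 \cdot 68 = 2652$)
$\left(27992 + \left(8996 + 14760\right) \left(M{\left(23 \right)} - 1083\right)\right) + j = \left(27992 + \left(8996 + 14760\right) \left(23 \left(1 + 2 \cdot 23\right) - 1083\right)\right) + 2652 = \left(27992 + 23756 \left(23 \left(1 + 46\right) - 1083\right)\right) + 2652 = \left(27992 + 23756 \left(23 \cdot 47 - 1083\right)\right) + 2652 = \left(27992 + 23756 \left(1081 - 1083\right)\right) + 2652 = \left(27992 + 23756 \left(-2\right)\right) + 2652 = \left(27992 - 47512\right) + 2652 = -19520 + 2652 = -16868$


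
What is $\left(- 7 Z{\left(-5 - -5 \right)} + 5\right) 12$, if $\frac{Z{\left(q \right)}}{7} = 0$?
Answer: $60$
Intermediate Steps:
$Z{\left(q \right)} = 0$ ($Z{\left(q \right)} = 7 \cdot 0 = 0$)
$\left(- 7 Z{\left(-5 - -5 \right)} + 5\right) 12 = \left(\left(-7\right) 0 + 5\right) 12 = \left(0 + 5\right) 12 = 5 \cdot 12 = 60$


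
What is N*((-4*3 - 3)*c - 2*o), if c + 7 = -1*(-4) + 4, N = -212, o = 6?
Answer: 5724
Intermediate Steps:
c = 1 (c = -7 + (-1*(-4) + 4) = -7 + (4 + 4) = -7 + 8 = 1)
N*((-4*3 - 3)*c - 2*o) = -212*((-4*3 - 3)*1 - 2*6) = -212*((-12 - 3)*1 - 12) = -212*(-15*1 - 12) = -212*(-15 - 12) = -212*(-27) = 5724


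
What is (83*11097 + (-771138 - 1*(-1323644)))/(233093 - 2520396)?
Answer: -1473557/2287303 ≈ -0.64423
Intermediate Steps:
(83*11097 + (-771138 - 1*(-1323644)))/(233093 - 2520396) = (921051 + (-771138 + 1323644))/(-2287303) = (921051 + 552506)*(-1/2287303) = 1473557*(-1/2287303) = -1473557/2287303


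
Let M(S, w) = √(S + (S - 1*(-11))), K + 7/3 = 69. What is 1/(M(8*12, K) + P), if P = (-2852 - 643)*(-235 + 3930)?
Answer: -12914025/166772041700422 - √203/166772041700422 ≈ -7.7435e-8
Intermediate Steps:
K = 200/3 (K = -7/3 + 69 = 200/3 ≈ 66.667)
M(S, w) = √(11 + 2*S) (M(S, w) = √(S + (S + 11)) = √(S + (11 + S)) = √(11 + 2*S))
P = -12914025 (P = -3495*3695 = -12914025)
1/(M(8*12, K) + P) = 1/(√(11 + 2*(8*12)) - 12914025) = 1/(√(11 + 2*96) - 12914025) = 1/(√(11 + 192) - 12914025) = 1/(√203 - 12914025) = 1/(-12914025 + √203)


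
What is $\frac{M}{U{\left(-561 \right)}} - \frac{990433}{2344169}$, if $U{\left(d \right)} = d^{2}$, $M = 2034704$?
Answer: $\frac{4457979976783}{737759211849} \approx 6.0426$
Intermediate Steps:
$\frac{M}{U{\left(-561 \right)}} - \frac{990433}{2344169} = \frac{2034704}{\left(-561\right)^{2}} - \frac{990433}{2344169} = \frac{2034704}{314721} - \frac{990433}{2344169} = \frac{4457979976783}{737759211849}$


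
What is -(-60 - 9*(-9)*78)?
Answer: -6258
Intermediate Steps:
-(-60 - 9*(-9)*78) = -(-60 + 81*78) = -(-60 + 6318) = -1*6258 = -6258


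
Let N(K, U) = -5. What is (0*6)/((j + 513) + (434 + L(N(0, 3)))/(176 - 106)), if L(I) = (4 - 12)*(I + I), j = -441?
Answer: 0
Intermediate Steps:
L(I) = -16*I
(0*6)/((j + 513) + (434 + L(N(0, 3)))/(176 - 106)) = (0*6)/((-441 + 513) + (434 - 16*(-5))/(176 - 106)) = 0/(72 + (434 + 80)/70) = 0/(72 + 514*(1/70)) = 0/(72 + 257/35) = 0/(2777/35) = 0*(35/2777) = 0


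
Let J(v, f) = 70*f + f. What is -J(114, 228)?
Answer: -16188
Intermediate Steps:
J(v, f) = 71*f
-J(114, 228) = -71*228 = -1*16188 = -16188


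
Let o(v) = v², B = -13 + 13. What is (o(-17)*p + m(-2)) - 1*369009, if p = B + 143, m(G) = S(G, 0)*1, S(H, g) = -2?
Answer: -327684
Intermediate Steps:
B = 0
m(G) = -2 (m(G) = -2*1 = -2)
p = 143 (p = 0 + 143 = 143)
(o(-17)*p + m(-2)) - 1*369009 = ((-17)²*143 - 2) - 1*369009 = (289*143 - 2) - 369009 = (41327 - 2) - 369009 = 41325 - 369009 = -327684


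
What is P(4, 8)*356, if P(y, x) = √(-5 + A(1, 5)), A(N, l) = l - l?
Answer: 356*I*√5 ≈ 796.04*I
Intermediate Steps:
A(N, l) = 0
P(y, x) = I*√5 (P(y, x) = √(-5 + 0) = √(-5) = I*√5)
P(4, 8)*356 = (I*√5)*356 = 356*I*√5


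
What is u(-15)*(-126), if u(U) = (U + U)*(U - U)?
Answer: 0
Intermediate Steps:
u(U) = 0 (u(U) = (2*U)*0 = 0)
u(-15)*(-126) = 0*(-126) = 0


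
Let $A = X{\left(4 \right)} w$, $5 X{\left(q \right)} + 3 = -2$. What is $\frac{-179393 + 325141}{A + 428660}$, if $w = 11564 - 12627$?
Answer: $\frac{145748}{429723} \approx 0.33917$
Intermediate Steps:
$X{\left(q \right)} = -1$ ($X{\left(q \right)} = - \frac{3}{5} + \frac{1}{5} \left(-2\right) = - \frac{3}{5} - \frac{2}{5} = -1$)
$w = -1063$ ($w = 11564 - 12627 = -1063$)
$A = 1063$ ($A = \left(-1\right) \left(-1063\right) = 1063$)
$\frac{-179393 + 325141}{A + 428660} = \frac{-179393 + 325141}{1063 + 428660} = \frac{145748}{429723}$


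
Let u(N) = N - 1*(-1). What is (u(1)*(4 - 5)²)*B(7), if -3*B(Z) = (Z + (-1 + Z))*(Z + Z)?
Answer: -364/3 ≈ -121.33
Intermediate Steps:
u(N) = 1 + N (u(N) = N + 1 = 1 + N)
B(Z) = -2*Z*(-1 + 2*Z)/3 (B(Z) = -(Z + (-1 + Z))*(Z + Z)/3 = -(-1 + 2*Z)*2*Z/3 = -2*Z*(-1 + 2*Z)/3)
(u(1)*(4 - 5)²)*B(7) = ((1 + 1)*(4 - 5)²)*((⅔)*7*(1 - 2*7)) = (2*(-1)²)*((⅔)*7*(1 - 14)) = (2*1)*((⅔)*7*(-13)) = 2*(-182/3) = -364/3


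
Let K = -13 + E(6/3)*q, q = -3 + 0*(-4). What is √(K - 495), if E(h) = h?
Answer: I*√514 ≈ 22.672*I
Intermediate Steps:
q = -3 (q = -3 + 0 = -3)
K = -19 (K = -13 + (6/3)*(-3) = -13 + (6*(⅓))*(-3) = -13 + 2*(-3) = -13 - 6 = -19)
√(K - 495) = √(-19 - 495) = √(-514) = I*√514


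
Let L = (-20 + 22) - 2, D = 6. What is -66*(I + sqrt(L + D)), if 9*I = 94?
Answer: -2068/3 - 66*sqrt(6) ≈ -851.00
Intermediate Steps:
I = 94/9 (I = (1/9)*94 = 94/9 ≈ 10.444)
L = 0 (L = 2 - 2 = 0)
-66*(I + sqrt(L + D)) = -66*(94/9 + sqrt(0 + 6)) = -66*(94/9 + sqrt(6)) = -2068/3 - 66*sqrt(6)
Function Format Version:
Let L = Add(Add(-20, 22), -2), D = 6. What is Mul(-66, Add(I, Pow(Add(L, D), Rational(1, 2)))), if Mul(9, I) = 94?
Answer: Add(Rational(-2068, 3), Mul(-66, Pow(6, Rational(1, 2)))) ≈ -851.00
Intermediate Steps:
I = Rational(94, 9) (I = Mul(Rational(1, 9), 94) = Rational(94, 9) ≈ 10.444)
L = 0 (L = Add(2, -2) = 0)
Mul(-66, Add(I, Pow(Add(L, D), Rational(1, 2)))) = Mul(-66, Add(Rational(94, 9), Pow(Add(0, 6), Rational(1, 2)))) = Mul(-66, Add(Rational(94, 9), Pow(6, Rational(1, 2)))) = Add(Rational(-2068, 3), Mul(-66, Pow(6, Rational(1, 2))))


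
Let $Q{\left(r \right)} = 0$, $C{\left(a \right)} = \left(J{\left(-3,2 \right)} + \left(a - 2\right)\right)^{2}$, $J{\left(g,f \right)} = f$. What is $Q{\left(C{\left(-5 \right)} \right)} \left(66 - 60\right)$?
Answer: $0$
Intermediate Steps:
$C{\left(a \right)} = a^{2}$ ($C{\left(a \right)} = \left(2 + \left(a - 2\right)\right)^{2} = \left(2 + \left(-2 + a\right)\right)^{2} = a^{2}$)
$Q{\left(C{\left(-5 \right)} \right)} \left(66 - 60\right) = 0 \left(66 - 60\right) = 0 \cdot 6 = 0$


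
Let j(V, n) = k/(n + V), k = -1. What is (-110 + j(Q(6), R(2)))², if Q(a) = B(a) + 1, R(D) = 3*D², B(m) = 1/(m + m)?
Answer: 298667524/24649 ≈ 12117.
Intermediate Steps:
B(m) = 1/(2*m)
Q(a) = 1 + 1/(2*a) (Q(a) = 1/(2*a) + 1 = 1 + 1/(2*a))
j(V, n) = -1/(V + n) (j(V, n) = -1/(n + V) = -1/(V + n))
(-110 + j(Q(6), R(2)))² = (-110 - 1/((½ + 6)/6 + 3*2²))² = (-110 - 1/((⅙)*(13/2) + 3*4))² = (-110 - 1/(13/12 + 12))² = (-110 - 1/157/12)² = (-110 - 1*12/157)² = (-110 - 12/157)² = (-17282/157)² = 298667524/24649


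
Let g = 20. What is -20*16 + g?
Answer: -300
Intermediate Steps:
-20*16 + g = -20*16 + 20 = -320 + 20 = -300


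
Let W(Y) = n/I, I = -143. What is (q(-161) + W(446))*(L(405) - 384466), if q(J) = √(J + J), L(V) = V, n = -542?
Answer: -208161062/143 - 384061*I*√322 ≈ -1.4557e+6 - 6.8917e+6*I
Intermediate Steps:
q(J) = √2*√J (q(J) = √(2*J) = √2*√J)
W(Y) = 542/143 (W(Y) = -542/(-143) = -542*(-1/143) = 542/143)
(q(-161) + W(446))*(L(405) - 384466) = (√2*√(-161) + 542/143)*(405 - 384466) = (√2*(I*√161) + 542/143)*(-384061) = (I*√322 + 542/143)*(-384061) = (542/143 + I*√322)*(-384061) = -208161062/143 - 384061*I*√322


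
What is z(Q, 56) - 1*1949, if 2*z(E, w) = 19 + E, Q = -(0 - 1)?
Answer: -1939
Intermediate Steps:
Q = 1 (Q = -1*(-1) = 1)
z(E, w) = 19/2 + E/2 (z(E, w) = (19 + E)/2 = 19/2 + E/2)
z(Q, 56) - 1*1949 = (19/2 + (½)*1) - 1*1949 = (19/2 + ½) - 1949 = 10 - 1949 = -1939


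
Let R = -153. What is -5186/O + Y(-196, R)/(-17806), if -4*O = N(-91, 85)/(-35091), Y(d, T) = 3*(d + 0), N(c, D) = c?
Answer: 925820053638/115739 ≈ 7.9992e+6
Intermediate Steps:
Y(d, T) = 3*d
O = -13/20052 (O = -(-91)/(4*(-35091)) = -(-91)*(-1)/(4*35091) = -¼*13/5013 = -13/20052 ≈ -0.00064831)
-5186/O + Y(-196, R)/(-17806) = -5186/(-13/20052) + (3*(-196))/(-17806) = -5186*(-20052/13) - 588*(-1/17806) = 103989672/13 + 294/8903 = 925820053638/115739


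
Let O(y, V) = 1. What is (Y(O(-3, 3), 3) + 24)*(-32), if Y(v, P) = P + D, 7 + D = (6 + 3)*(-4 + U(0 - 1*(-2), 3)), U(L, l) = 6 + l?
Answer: -2080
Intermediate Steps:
D = 38 (D = -7 + (6 + 3)*(-4 + (6 + 3)) = -7 + 9*(-4 + 9) = -7 + 9*5 = -7 + 45 = 38)
Y(v, P) = 38 + P (Y(v, P) = P + 38 = 38 + P)
(Y(O(-3, 3), 3) + 24)*(-32) = ((38 + 3) + 24)*(-32) = (41 + 24)*(-32) = 65*(-32) = -2080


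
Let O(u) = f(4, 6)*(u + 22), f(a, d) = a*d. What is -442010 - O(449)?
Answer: -453314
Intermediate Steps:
O(u) = 528 + 24*u (O(u) = (4*6)*(u + 22) = 24*(22 + u) = 528 + 24*u)
-442010 - O(449) = -442010 - (528 + 24*449) = -442010 - (528 + 10776) = -442010 - 1*11304 = -442010 - 11304 = -453314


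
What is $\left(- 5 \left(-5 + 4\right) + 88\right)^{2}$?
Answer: $8649$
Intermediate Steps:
$\left(- 5 \left(-5 + 4\right) + 88\right)^{2} = \left(\left(-5\right) \left(-1\right) + 88\right)^{2} = \left(5 + 88\right)^{2} = 93^{2} = 8649$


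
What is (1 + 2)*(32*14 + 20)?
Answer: 1404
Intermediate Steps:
(1 + 2)*(32*14 + 20) = 3*(448 + 20) = 3*468 = 1404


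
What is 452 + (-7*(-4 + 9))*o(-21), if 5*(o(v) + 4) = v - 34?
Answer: 977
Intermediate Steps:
o(v) = -54/5 + v/5 (o(v) = -4 + (v - 34)/5 = -4 + (-34 + v)/5 = -4 + (-34/5 + v/5) = -54/5 + v/5)
452 + (-7*(-4 + 9))*o(-21) = 452 + (-7*(-4 + 9))*(-54/5 + (1/5)*(-21)) = 452 + (-7*5)*(-54/5 - 21/5) = 452 - 35*(-15) = 452 + 525 = 977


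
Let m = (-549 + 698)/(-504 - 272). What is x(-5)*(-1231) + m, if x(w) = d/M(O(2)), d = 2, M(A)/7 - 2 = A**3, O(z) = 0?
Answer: -956299/5432 ≈ -176.05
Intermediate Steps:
M(A) = 14 + 7*A**3
x(w) = 1/7 (x(w) = 2/(14 + 7*0**3) = 2/(14 + 7*0) = 2/(14 + 0) = 2/14 = 2*(1/14) = 1/7)
m = -149/776 (m = 149/(-776) = 149*(-1/776) = -149/776 ≈ -0.19201)
x(-5)*(-1231) + m = (1/7)*(-1231) - 149/776 = -1231/7 - 149/776 = -956299/5432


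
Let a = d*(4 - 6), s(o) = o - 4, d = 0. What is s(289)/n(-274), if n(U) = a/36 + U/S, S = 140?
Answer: -19950/137 ≈ -145.62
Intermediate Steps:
s(o) = -4 + o
a = 0 (a = 0*(4 - 6) = 0*(-2) = 0)
n(U) = U/140 (n(U) = 0/36 + U/140 = 0*(1/36) + U*(1/140) = 0 + U/140 = U/140)
s(289)/n(-274) = (-4 + 289)/(((1/140)*(-274))) = 285/(-137/70) = 285*(-70/137) = -19950/137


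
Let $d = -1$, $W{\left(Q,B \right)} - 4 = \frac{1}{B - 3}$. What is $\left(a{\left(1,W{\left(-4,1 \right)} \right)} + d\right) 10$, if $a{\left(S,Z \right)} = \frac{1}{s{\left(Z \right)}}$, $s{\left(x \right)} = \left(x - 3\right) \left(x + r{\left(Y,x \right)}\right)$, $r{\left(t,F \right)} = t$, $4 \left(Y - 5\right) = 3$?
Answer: $- \frac{290}{37} \approx -7.8378$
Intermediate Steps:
$Y = \frac{23}{4}$ ($Y = 5 + \frac{1}{4} \cdot 3 = 5 + \frac{3}{4} = \frac{23}{4} \approx 5.75$)
$W{\left(Q,B \right)} = 4 + \frac{1}{-3 + B}$ ($W{\left(Q,B \right)} = 4 + \frac{1}{B - 3} = 4 + \frac{1}{-3 + B}$)
$s{\left(x \right)} = \left(-3 + x\right) \left(\frac{23}{4} + x\right)$ ($s{\left(x \right)} = \left(x - 3\right) \left(x + \frac{23}{4}\right) = \left(-3 + x\right) \left(\frac{23}{4} + x\right)$)
$a{\left(S,Z \right)} = \frac{1}{- \frac{69}{4} + Z^{2} + \frac{11 Z}{4}}$
$\left(a{\left(1,W{\left(-4,1 \right)} \right)} + d\right) 10 = \left(\frac{4}{-69 + 4 \left(\frac{-11 + 4 \cdot 1}{-3 + 1}\right)^{2} + 11 \frac{-11 + 4 \cdot 1}{-3 + 1}} - 1\right) 10 = \left(\frac{4}{-69 + 4 \left(\frac{-11 + 4}{-2}\right)^{2} + 11 \frac{-11 + 4}{-2}} - 1\right) 10 = \left(\frac{4}{-69 + 4 \left(\left(- \frac{1}{2}\right) \left(-7\right)\right)^{2} + 11 \left(\left(- \frac{1}{2}\right) \left(-7\right)\right)} - 1\right) 10 = \left(\frac{4}{-69 + 4 \left(\frac{7}{2}\right)^{2} + 11 \cdot \frac{7}{2}} - 1\right) 10 = \left(\frac{4}{-69 + 4 \cdot \frac{49}{4} + \frac{77}{2}} - 1\right) 10 = \left(\frac{4}{-69 + 49 + \frac{77}{2}} - 1\right) 10 = \left(\frac{4}{\frac{37}{2}} - 1\right) 10 = \left(4 \cdot \frac{2}{37} - 1\right) 10 = \left(\frac{8}{37} - 1\right) 10 = \left(- \frac{29}{37}\right) 10 = - \frac{290}{37}$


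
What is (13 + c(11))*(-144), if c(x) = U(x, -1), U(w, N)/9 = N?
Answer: -576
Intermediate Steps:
U(w, N) = 9*N
c(x) = -9 (c(x) = 9*(-1) = -9)
(13 + c(11))*(-144) = (13 - 9)*(-144) = 4*(-144) = -576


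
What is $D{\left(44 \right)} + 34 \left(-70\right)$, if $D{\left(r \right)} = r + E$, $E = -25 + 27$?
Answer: $-2334$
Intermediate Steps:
$E = 2$
$D{\left(r \right)} = 2 + r$ ($D{\left(r \right)} = r + 2 = 2 + r$)
$D{\left(44 \right)} + 34 \left(-70\right) = \left(2 + 44\right) + 34 \left(-70\right) = 46 - 2380 = -2334$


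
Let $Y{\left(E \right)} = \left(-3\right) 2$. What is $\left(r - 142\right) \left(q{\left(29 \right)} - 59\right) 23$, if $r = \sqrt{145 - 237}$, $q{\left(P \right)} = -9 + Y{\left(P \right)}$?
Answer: $241684 - 3404 i \sqrt{23} \approx 2.4168 \cdot 10^{5} - 16325.0 i$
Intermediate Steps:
$Y{\left(E \right)} = -6$
$q{\left(P \right)} = -15$ ($q{\left(P \right)} = -9 - 6 = -15$)
$r = 2 i \sqrt{23}$ ($r = \sqrt{-92} = 2 i \sqrt{23} \approx 9.5917 i$)
$\left(r - 142\right) \left(q{\left(29 \right)} - 59\right) 23 = \left(2 i \sqrt{23} - 142\right) \left(-15 - 59\right) 23 = \left(-142 + 2 i \sqrt{23}\right) \left(-74\right) 23 = \left(10508 - 148 i \sqrt{23}\right) 23 = 241684 - 3404 i \sqrt{23}$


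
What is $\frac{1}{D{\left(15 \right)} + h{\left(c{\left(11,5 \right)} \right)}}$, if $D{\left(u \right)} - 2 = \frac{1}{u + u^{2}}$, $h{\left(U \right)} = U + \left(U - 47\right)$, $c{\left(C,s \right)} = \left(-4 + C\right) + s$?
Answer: $- \frac{240}{5039} \approx -0.047629$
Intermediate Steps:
$c{\left(C,s \right)} = -4 + C + s$
$h{\left(U \right)} = -47 + 2 U$ ($h{\left(U \right)} = U + \left(-47 + U\right) = -47 + 2 U$)
$D{\left(u \right)} = 2 + \frac{1}{u + u^{2}}$
$\frac{1}{D{\left(15 \right)} + h{\left(c{\left(11,5 \right)} \right)}} = \frac{1}{\frac{1 + 2 \cdot 15 + 2 \cdot 15^{2}}{15 \left(1 + 15\right)} - \left(47 - 2 \left(-4 + 11 + 5\right)\right)} = \frac{1}{\frac{1 + 30 + 2 \cdot 225}{15 \cdot 16} + \left(-47 + 2 \cdot 12\right)} = \frac{1}{\frac{1}{15} \cdot \frac{1}{16} \left(1 + 30 + 450\right) + \left(-47 + 24\right)} = \frac{1}{\frac{1}{15} \cdot \frac{1}{16} \cdot 481 - 23} = \frac{1}{\frac{481}{240} - 23} = \frac{1}{- \frac{5039}{240}} = - \frac{240}{5039}$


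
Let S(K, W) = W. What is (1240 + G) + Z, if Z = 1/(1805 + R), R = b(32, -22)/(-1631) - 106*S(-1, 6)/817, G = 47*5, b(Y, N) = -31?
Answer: 3546195220377/2404199246 ≈ 1475.0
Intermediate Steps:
G = 235
R = -1011989/1332527 (R = -31/(-1631) - 106*6/817 = -31*(-1/1631) - 636*1/817 = 31/1631 - 636/817 = -1011989/1332527 ≈ -0.75945)
Z = 1332527/2404199246 (Z = 1/(1805 - 1011989/1332527) = 1/(2404199246/1332527) = 1332527/2404199246 ≈ 0.00055425)
(1240 + G) + Z = (1240 + 235) + 1332527/2404199246 = 1475 + 1332527/2404199246 = 3546195220377/2404199246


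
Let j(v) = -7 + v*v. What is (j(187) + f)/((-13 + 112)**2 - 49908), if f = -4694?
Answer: -30268/40107 ≈ -0.75468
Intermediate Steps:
j(v) = -7 + v**2
(j(187) + f)/((-13 + 112)**2 - 49908) = ((-7 + 187**2) - 4694)/((-13 + 112)**2 - 49908) = ((-7 + 34969) - 4694)/(99**2 - 49908) = (34962 - 4694)/(9801 - 49908) = 30268/(-40107) = 30268*(-1/40107) = -30268/40107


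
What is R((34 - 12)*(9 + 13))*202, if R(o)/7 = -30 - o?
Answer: -726796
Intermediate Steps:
R(o) = -210 - 7*o (R(o) = 7*(-30 - o) = -210 - 7*o)
R((34 - 12)*(9 + 13))*202 = (-210 - 7*(34 - 12)*(9 + 13))*202 = (-210 - 154*22)*202 = (-210 - 7*484)*202 = (-210 - 3388)*202 = -3598*202 = -726796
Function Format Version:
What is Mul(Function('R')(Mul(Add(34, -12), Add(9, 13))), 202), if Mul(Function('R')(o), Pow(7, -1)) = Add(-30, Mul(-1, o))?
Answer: -726796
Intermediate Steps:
Function('R')(o) = Add(-210, Mul(-7, o)) (Function('R')(o) = Mul(7, Add(-30, Mul(-1, o))) = Add(-210, Mul(-7, o)))
Mul(Function('R')(Mul(Add(34, -12), Add(9, 13))), 202) = Mul(Add(-210, Mul(-7, Mul(Add(34, -12), Add(9, 13)))), 202) = Mul(Add(-210, Mul(-7, Mul(22, 22))), 202) = Mul(Add(-210, Mul(-7, 484)), 202) = Mul(Add(-210, -3388), 202) = Mul(-3598, 202) = -726796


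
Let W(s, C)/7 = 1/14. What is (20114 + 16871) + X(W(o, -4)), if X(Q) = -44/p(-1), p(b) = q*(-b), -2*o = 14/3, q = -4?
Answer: 36996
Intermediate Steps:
o = -7/3 ≈ -2.3333
W(s, C) = ½ (W(s, C) = 7/14 = 7*(1/14) = ½)
p(b) = 4*b (p(b) = -(-4)*b = 4*b)
X(Q) = 11 (X(Q) = -44/(4*(-1)) = -44/(-4) = -44*(-¼) = 11)
(20114 + 16871) + X(W(o, -4)) = (20114 + 16871) + 11 = 36985 + 11 = 36996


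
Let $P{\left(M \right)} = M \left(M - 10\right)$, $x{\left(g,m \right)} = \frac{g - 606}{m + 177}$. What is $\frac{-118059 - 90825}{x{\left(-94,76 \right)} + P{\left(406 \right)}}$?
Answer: $- \frac{13211913}{10168907} \approx -1.2992$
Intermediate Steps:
$x{\left(g,m \right)} = \frac{-606 + g}{177 + m}$
$P{\left(M \right)} = M \left(-10 + M\right)$
$\frac{-118059 - 90825}{x{\left(-94,76 \right)} + P{\left(406 \right)}} = \frac{-118059 - 90825}{\frac{-606 - 94}{177 + 76} + 406 \left(-10 + 406\right)} = \frac{-118059 - 90825}{\frac{1}{253} \left(-700\right) + 406 \cdot 396} = - \frac{208884}{\frac{1}{253} \left(-700\right) + 160776} = - \frac{208884}{- \frac{700}{253} + 160776} = - \frac{208884}{\frac{40675628}{253}} = \left(-208884\right) \frac{253}{40675628} = - \frac{13211913}{10168907}$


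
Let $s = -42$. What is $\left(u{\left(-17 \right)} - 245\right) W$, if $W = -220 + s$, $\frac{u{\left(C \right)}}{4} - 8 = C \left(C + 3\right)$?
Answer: $-193618$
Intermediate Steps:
$u{\left(C \right)} = 32 + 4 C \left(3 + C\right)$ ($u{\left(C \right)} = 32 + 4 C \left(C + 3\right) = 32 + 4 C \left(3 + C\right)$)
$W = -262$ ($W = -220 - 42 = -262$)
$\left(u{\left(-17 \right)} - 245\right) W = \left(\left(32 + 4 \left(-17\right)^{2} + 12 \left(-17\right)\right) - 245\right) \left(-262\right) = \left(\left(32 + 4 \cdot 289 - 204\right) - 245\right) \left(-262\right) = \left(\left(32 + 1156 - 204\right) - 245\right) \left(-262\right) = \left(984 - 245\right) \left(-262\right) = 739 \left(-262\right) = -193618$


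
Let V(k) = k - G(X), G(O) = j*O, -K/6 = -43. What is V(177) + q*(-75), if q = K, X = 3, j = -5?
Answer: -19158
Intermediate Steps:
K = 258 (K = -6*(-43) = 258)
q = 258
G(O) = -5*O
V(k) = 15 + k (V(k) = k - (-5)*3 = k - 1*(-15) = k + 15 = 15 + k)
V(177) + q*(-75) = (15 + 177) + 258*(-75) = 192 - 19350 = -19158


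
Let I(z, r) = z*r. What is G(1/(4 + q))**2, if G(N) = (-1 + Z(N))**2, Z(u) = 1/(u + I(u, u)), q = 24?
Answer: 324928500625/707281 ≈ 4.5941e+5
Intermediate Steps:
I(z, r) = r*z
Z(u) = 1/(u + u**2) (Z(u) = 1/(u + u*u) = 1/(u + u**2))
G(N) = (-1 + 1/(N*(1 + N)))**2
G(1/(4 + q))**2 = ((1 - 1/(1/(4 + 24) + (1/(4 + 24))**2))**2)**2 = ((1 - 1/(1/28 + (1/28)**2))**2)**2 = ((1 - 1/(1/28 + 1/784))**2)**2 = ((1 - 1/29/784)**2)**2 = ((1 - 1*784/29)**2)**2 = ((1 - 784/29)**2)**2 = ((-755/29)**2)**2 = (570025/841)**2 = 324928500625/707281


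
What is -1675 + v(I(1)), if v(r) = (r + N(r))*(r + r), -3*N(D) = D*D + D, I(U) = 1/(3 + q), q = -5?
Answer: -20095/12 ≈ -1674.6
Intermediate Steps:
I(U) = -½ (I(U) = 1/(3 - 5) = 1/(-2) = -½)
N(D) = -D/3 - D²/3 (N(D) = -(D*D + D)/3 = -(D² + D)/3 = -(D + D²)/3 = -D/3 - D²/3)
v(r) = 2*r*(r - r*(1 + r)/3) (v(r) = (r - r*(1 + r)/3)*(r + r) = (r - r*(1 + r)/3)*(2*r) = 2*r*(r - r*(1 + r)/3))
-1675 + v(I(1)) = -1675 + 2*(-½)²*(2 - 1*(-½))/3 = -1675 + (⅔)*(¼)*(2 + ½) = -1675 + (⅔)*(¼)*(5/2) = -1675 + 5/12 = -20095/12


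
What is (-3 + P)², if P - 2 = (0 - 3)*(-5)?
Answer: 196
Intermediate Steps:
P = 17 (P = 2 + (0 - 3)*(-5) = 2 - 3*(-5) = 2 + 15 = 17)
(-3 + P)² = (-3 + 17)² = 14² = 196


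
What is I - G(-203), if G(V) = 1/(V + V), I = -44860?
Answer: -18213159/406 ≈ -44860.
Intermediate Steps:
G(V) = 1/(2*V)
I - G(-203) = -44860 - 1/(2*(-203)) = -44860 - (-1)/(2*203) = -44860 - 1*(-1/406) = -44860 + 1/406 = -18213159/406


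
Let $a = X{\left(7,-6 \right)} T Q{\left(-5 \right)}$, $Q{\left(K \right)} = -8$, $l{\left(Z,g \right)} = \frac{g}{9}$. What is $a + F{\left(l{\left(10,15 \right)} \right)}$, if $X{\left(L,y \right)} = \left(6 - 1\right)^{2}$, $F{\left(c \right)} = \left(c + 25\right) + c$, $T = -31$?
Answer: $\frac{18685}{3} \approx 6228.3$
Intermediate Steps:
$l{\left(Z,g \right)} = \frac{g}{9}$ ($l{\left(Z,g \right)} = g \frac{1}{9} = \frac{g}{9}$)
$F{\left(c \right)} = 25 + 2 c$ ($F{\left(c \right)} = \left(25 + c\right) + c = 25 + 2 c$)
$X{\left(L,y \right)} = 25$ ($X{\left(L,y \right)} = 5^{2} = 25$)
$a = 6200$ ($a = 25 \left(-31\right) \left(-8\right) = \left(-775\right) \left(-8\right) = 6200$)
$a + F{\left(l{\left(10,15 \right)} \right)} = 6200 + \left(25 + 2 \cdot \frac{1}{9} \cdot 15\right) = 6200 + \left(25 + 2 \cdot \frac{5}{3}\right) = 6200 + \left(25 + \frac{10}{3}\right) = 6200 + \frac{85}{3} = \frac{18685}{3}$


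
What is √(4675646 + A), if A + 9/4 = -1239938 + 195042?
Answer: √14522991/2 ≈ 1905.5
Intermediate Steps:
A = -4179593/4 (A = -9/4 + (-1239938 + 195042) = -9/4 - 1044896 = -4179593/4 ≈ -1.0449e+6)
√(4675646 + A) = √(4675646 - 4179593/4) = √(14522991/4) = √14522991/2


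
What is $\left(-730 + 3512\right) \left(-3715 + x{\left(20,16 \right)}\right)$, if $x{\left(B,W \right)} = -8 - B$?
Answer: $-10413026$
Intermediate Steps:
$\left(-730 + 3512\right) \left(-3715 + x{\left(20,16 \right)}\right) = \left(-730 + 3512\right) \left(-3715 - 28\right) = 2782 \left(-3715 - 28\right) = 2782 \left(-3743\right) = -10413026$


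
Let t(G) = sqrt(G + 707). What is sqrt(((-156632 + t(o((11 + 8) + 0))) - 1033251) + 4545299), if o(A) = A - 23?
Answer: sqrt(3355416 + sqrt(703)) ≈ 1831.8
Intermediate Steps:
o(A) = -23 + A
t(G) = sqrt(707 + G)
sqrt(((-156632 + t(o((11 + 8) + 0))) - 1033251) + 4545299) = sqrt(((-156632 + sqrt(707 + (-23 + ((11 + 8) + 0)))) - 1033251) + 4545299) = sqrt(((-156632 + sqrt(707 + (-23 + (19 + 0)))) - 1033251) + 4545299) = sqrt(((-156632 + sqrt(707 + (-23 + 19))) - 1033251) + 4545299) = sqrt(((-156632 + sqrt(707 - 4)) - 1033251) + 4545299) = sqrt(((-156632 + sqrt(703)) - 1033251) + 4545299) = sqrt((-1189883 + sqrt(703)) + 4545299) = sqrt(3355416 + sqrt(703))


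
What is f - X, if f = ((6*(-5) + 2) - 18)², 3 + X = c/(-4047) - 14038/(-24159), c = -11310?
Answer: 68949233737/32590491 ≈ 2115.6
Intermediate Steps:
X = 12245219/32590491 (X = -3 + (-11310/(-4047) - 14038/(-24159)) = -3 + (-11310*(-1/4047) - 14038*(-1/24159)) = -3 + (3770/1349 + 14038/24159) = -3 + 110016692/32590491 = 12245219/32590491 ≈ 0.37573)
f = 2116 (f = ((-30 + 2) - 18)² = (-28 - 18)² = (-46)² = 2116)
f - X = 2116 - 1*12245219/32590491 = 2116 - 12245219/32590491 = 68949233737/32590491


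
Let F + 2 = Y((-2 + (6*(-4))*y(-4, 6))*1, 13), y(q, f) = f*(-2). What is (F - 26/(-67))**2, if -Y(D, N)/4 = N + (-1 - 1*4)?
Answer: 5071504/4489 ≈ 1129.8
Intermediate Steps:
y(q, f) = -2*f
Y(D, N) = 20 - 4*N (Y(D, N) = -4*(N + (-1 - 1*4)) = -4*(N + (-1 - 4)) = -4*(N - 5) = -4*(-5 + N) = 20 - 4*N)
F = -34 (F = -2 + (20 - 4*13) = -2 + (20 - 52) = -2 - 32 = -34)
(F - 26/(-67))**2 = (-34 - 26/(-67))**2 = (-34 - 26*(-1/67))**2 = (-34 + 26/67)**2 = (-2252/67)**2 = 5071504/4489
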